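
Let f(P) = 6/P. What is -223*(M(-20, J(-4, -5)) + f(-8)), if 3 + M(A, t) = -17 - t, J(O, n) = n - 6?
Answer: 8697/4 ≈ 2174.3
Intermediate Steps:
J(O, n) = -6 + n
M(A, t) = -20 - t (M(A, t) = -3 + (-17 - t) = -20 - t)
-223*(M(-20, J(-4, -5)) + f(-8)) = -223*((-20 - (-6 - 5)) + 6/(-8)) = -223*((-20 - 1*(-11)) + 6*(-1/8)) = -223*((-20 + 11) - 3/4) = -223*(-9 - 3/4) = -223*(-39/4) = 8697/4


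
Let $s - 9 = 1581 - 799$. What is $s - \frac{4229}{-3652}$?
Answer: $\frac{2892961}{3652} \approx 792.16$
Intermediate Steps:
$s = 791$ ($s = 9 + \left(1581 - 799\right) = 9 + 782 = 791$)
$s - \frac{4229}{-3652} = 791 - \frac{4229}{-3652} = 791 - 4229 \left(- \frac{1}{3652}\right) = 791 - - \frac{4229}{3652} = 791 + \frac{4229}{3652} = \frac{2892961}{3652}$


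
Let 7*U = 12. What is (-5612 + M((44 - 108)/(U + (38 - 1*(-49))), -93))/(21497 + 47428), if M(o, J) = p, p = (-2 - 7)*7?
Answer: -227/2757 ≈ -0.082336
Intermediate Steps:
U = 12/7 (U = (1/7)*12 = 12/7 ≈ 1.7143)
p = -63 (p = -9*7 = -63)
M(o, J) = -63
(-5612 + M((44 - 108)/(U + (38 - 1*(-49))), -93))/(21497 + 47428) = (-5612 - 63)/(21497 + 47428) = -5675/68925 = -5675*1/68925 = -227/2757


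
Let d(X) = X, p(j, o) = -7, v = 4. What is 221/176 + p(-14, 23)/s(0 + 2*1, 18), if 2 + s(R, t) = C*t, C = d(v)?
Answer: 1017/880 ≈ 1.1557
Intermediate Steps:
C = 4
s(R, t) = -2 + 4*t
221/176 + p(-14, 23)/s(0 + 2*1, 18) = 221/176 - 7/(-2 + 4*18) = 221*(1/176) - 7/(-2 + 72) = 221/176 - 7/70 = 221/176 - 7*1/70 = 221/176 - ⅒ = 1017/880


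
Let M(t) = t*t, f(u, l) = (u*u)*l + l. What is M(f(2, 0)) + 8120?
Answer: 8120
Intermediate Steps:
f(u, l) = l + l*u² (f(u, l) = u²*l + l = l*u² + l = l + l*u²)
M(t) = t²
M(f(2, 0)) + 8120 = (0*(1 + 2²))² + 8120 = (0*(1 + 4))² + 8120 = (0*5)² + 8120 = 0² + 8120 = 0 + 8120 = 8120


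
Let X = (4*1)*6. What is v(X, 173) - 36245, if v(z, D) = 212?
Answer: -36033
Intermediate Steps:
X = 24 (X = 4*6 = 24)
v(X, 173) - 36245 = 212 - 36245 = -36033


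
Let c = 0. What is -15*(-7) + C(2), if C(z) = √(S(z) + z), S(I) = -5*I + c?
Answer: 105 + 2*I*√2 ≈ 105.0 + 2.8284*I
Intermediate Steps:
S(I) = -5*I (S(I) = -5*I + 0 = -5*I)
C(z) = 2*√(-z) (C(z) = √(-5*z + z) = √(-4*z) = 2*√(-z))
-15*(-7) + C(2) = -15*(-7) + 2*√(-1*2) = 105 + 2*√(-2) = 105 + 2*(I*√2) = 105 + 2*I*√2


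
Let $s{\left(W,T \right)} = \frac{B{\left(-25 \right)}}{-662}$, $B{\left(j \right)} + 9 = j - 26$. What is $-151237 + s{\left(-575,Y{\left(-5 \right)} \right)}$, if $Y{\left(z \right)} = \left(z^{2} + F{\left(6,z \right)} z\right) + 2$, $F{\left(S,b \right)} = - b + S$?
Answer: $- \frac{50059417}{331} \approx -1.5124 \cdot 10^{5}$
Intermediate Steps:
$F{\left(S,b \right)} = S - b$
$B{\left(j \right)} = -35 + j$ ($B{\left(j \right)} = -9 + \left(j - 26\right) = -9 + \left(-26 + j\right) = -35 + j$)
$Y{\left(z \right)} = 2 + z^{2} + z \left(6 - z\right)$ ($Y{\left(z \right)} = \left(z^{2} + \left(6 - z\right) z\right) + 2 = \left(z^{2} + z \left(6 - z\right)\right) + 2 = 2 + z^{2} + z \left(6 - z\right)$)
$s{\left(W,T \right)} = \frac{30}{331}$ ($s{\left(W,T \right)} = \frac{-35 - 25}{-662} = \left(-60\right) \left(- \frac{1}{662}\right) = \frac{30}{331}$)
$-151237 + s{\left(-575,Y{\left(-5 \right)} \right)} = -151237 + \frac{30}{331} = - \frac{50059417}{331}$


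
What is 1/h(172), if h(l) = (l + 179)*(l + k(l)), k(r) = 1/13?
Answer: 1/60399 ≈ 1.6557e-5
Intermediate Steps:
k(r) = 1/13
h(l) = (179 + l)*(1/13 + l) (h(l) = (l + 179)*(l + 1/13) = (179 + l)*(1/13 + l))
1/h(172) = 1/(179/13 + 172² + (2328/13)*172) = 1/(179/13 + 29584 + 400416/13) = 1/60399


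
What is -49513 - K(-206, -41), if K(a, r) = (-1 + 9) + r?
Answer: -49480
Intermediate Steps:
K(a, r) = 8 + r
-49513 - K(-206, -41) = -49513 - (8 - 41) = -49513 - 1*(-33) = -49513 + 33 = -49480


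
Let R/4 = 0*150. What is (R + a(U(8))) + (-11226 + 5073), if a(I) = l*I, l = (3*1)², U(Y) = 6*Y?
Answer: -5721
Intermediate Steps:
l = 9 (l = 3² = 9)
R = 0 (R = 4*(0*150) = 4*0 = 0)
a(I) = 9*I
(R + a(U(8))) + (-11226 + 5073) = (0 + 9*(6*8)) + (-11226 + 5073) = (0 + 9*48) - 6153 = (0 + 432) - 6153 = 432 - 6153 = -5721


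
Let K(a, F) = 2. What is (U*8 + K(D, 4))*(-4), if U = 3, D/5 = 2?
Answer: -104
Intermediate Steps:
D = 10 (D = 5*2 = 10)
(U*8 + K(D, 4))*(-4) = (3*8 + 2)*(-4) = (24 + 2)*(-4) = 26*(-4) = -104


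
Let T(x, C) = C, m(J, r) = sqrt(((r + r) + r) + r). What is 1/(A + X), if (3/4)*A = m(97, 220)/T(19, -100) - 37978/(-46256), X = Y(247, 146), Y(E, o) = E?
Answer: 3110319210250/771651809908967 + 668630480*sqrt(55)/771651809908967 ≈ 0.0040372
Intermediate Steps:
m(J, r) = 2*sqrt(r) (m(J, r) = sqrt((2*r + r) + r) = sqrt(3*r + r) = sqrt(4*r) = 2*sqrt(r))
X = 247
A = 18989/17346 - 4*sqrt(55)/75 (A = 4*((2*sqrt(220))/(-100) - 37978/(-46256))/3 = 4*((2*(2*sqrt(55)))*(-1/100) - 37978*(-1/46256))/3 = 4*((4*sqrt(55))*(-1/100) + 18989/23128)/3 = 4*(-sqrt(55)/25 + 18989/23128)/3 = 4*(18989/23128 - sqrt(55)/25)/3 = 18989/17346 - 4*sqrt(55)/75 ≈ 0.69919)
1/(A + X) = 1/((18989/17346 - 4*sqrt(55)/75) + 247) = 1/(4303451/17346 - 4*sqrt(55)/75)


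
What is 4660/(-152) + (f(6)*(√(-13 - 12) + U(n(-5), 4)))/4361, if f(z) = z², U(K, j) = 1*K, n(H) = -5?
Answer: -5087405/165718 + 180*I/4361 ≈ -30.699 + 0.041275*I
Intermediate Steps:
U(K, j) = K
4660/(-152) + (f(6)*(√(-13 - 12) + U(n(-5), 4)))/4361 = 4660/(-152) + (6²*(√(-13 - 12) - 5))/4361 = 4660*(-1/152) + (36*(√(-25) - 5))*(1/4361) = -1165/38 + (36*(5*I - 5))*(1/4361) = -1165/38 + (36*(-5 + 5*I))*(1/4361) = -1165/38 + (-180 + 180*I)*(1/4361) = -1165/38 + (-180/4361 + 180*I/4361) = -5087405/165718 + 180*I/4361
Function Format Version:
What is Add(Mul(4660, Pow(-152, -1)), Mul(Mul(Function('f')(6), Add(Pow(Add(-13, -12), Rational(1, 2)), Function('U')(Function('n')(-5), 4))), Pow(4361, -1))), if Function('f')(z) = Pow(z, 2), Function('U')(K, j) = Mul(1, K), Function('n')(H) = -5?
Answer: Add(Rational(-5087405, 165718), Mul(Rational(180, 4361), I)) ≈ Add(-30.699, Mul(0.041275, I))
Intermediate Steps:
Function('U')(K, j) = K
Add(Mul(4660, Pow(-152, -1)), Mul(Mul(Function('f')(6), Add(Pow(Add(-13, -12), Rational(1, 2)), Function('U')(Function('n')(-5), 4))), Pow(4361, -1))) = Add(Mul(4660, Pow(-152, -1)), Mul(Mul(Pow(6, 2), Add(Pow(Add(-13, -12), Rational(1, 2)), -5)), Pow(4361, -1))) = Add(Mul(4660, Rational(-1, 152)), Mul(Mul(36, Add(Pow(-25, Rational(1, 2)), -5)), Rational(1, 4361))) = Add(Rational(-1165, 38), Mul(Mul(36, Add(Mul(5, I), -5)), Rational(1, 4361))) = Add(Rational(-1165, 38), Mul(Mul(36, Add(-5, Mul(5, I))), Rational(1, 4361))) = Add(Rational(-1165, 38), Mul(Add(-180, Mul(180, I)), Rational(1, 4361))) = Add(Rational(-1165, 38), Add(Rational(-180, 4361), Mul(Rational(180, 4361), I))) = Add(Rational(-5087405, 165718), Mul(Rational(180, 4361), I))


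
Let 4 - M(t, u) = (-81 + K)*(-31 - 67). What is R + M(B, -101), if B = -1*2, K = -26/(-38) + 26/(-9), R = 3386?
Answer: -814654/171 ≈ -4764.1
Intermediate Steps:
K = -377/171 (K = -26*(-1/38) + 26*(-⅑) = 13/19 - 26/9 = -377/171 ≈ -2.2047)
B = -2
M(t, u) = -1393660/171 (M(t, u) = 4 - (-81 - 377/171)*(-31 - 67) = 4 - (-14228)*(-98)/171 = 4 - 1*1394344/171 = 4 - 1394344/171 = -1393660/171)
R + M(B, -101) = 3386 - 1393660/171 = -814654/171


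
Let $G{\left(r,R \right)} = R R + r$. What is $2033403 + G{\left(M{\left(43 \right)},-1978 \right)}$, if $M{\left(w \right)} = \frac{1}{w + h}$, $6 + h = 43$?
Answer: $\frac{475670961}{80} \approx 5.9459 \cdot 10^{6}$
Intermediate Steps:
$h = 37$ ($h = -6 + 43 = 37$)
$M{\left(w \right)} = \frac{1}{37 + w}$ ($M{\left(w \right)} = \frac{1}{w + 37} = \frac{1}{37 + w}$)
$G{\left(r,R \right)} = r + R^{2}$ ($G{\left(r,R \right)} = R^{2} + r = r + R^{2}$)
$2033403 + G{\left(M{\left(43 \right)},-1978 \right)} = 2033403 + \left(\frac{1}{37 + 43} + \left(-1978\right)^{2}\right) = 2033403 + \left(\frac{1}{80} + 3912484\right) = 2033403 + \frac{312998721}{80} = \frac{475670961}{80}$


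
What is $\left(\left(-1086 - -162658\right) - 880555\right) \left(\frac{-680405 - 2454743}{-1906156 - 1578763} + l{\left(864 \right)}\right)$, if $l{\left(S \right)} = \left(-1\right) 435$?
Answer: $\frac{1087680801944511}{3484919} \approx 3.1211 \cdot 10^{8}$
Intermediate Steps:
$l{\left(S \right)} = -435$
$\left(\left(-1086 - -162658\right) - 880555\right) \left(\frac{-680405 - 2454743}{-1906156 - 1578763} + l{\left(864 \right)}\right) = \left(\left(-1086 - -162658\right) - 880555\right) \left(\frac{-680405 - 2454743}{-1906156 - 1578763} - 435\right) = \left(\left(-1086 + 162658\right) - 880555\right) \left(- \frac{3135148}{-3484919} - 435\right) = \left(161572 - 880555\right) \left(\left(-3135148\right) \left(- \frac{1}{3484919}\right) - 435\right) = - 718983 \left(\frac{3135148}{3484919} - 435\right) = \left(-718983\right) \left(- \frac{1512804617}{3484919}\right) = \frac{1087680801944511}{3484919}$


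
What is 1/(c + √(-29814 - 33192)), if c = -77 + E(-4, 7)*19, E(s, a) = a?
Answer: 28/33071 - I*√63006/66142 ≈ 0.00084666 - 0.003795*I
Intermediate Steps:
c = 56 (c = -77 + 7*19 = -77 + 133 = 56)
1/(c + √(-29814 - 33192)) = 1/(56 + √(-29814 - 33192)) = 1/(56 + √(-63006)) = 1/(56 + I*√63006)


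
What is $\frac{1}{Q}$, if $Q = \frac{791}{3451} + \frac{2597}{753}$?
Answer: $\frac{371229}{1365410} \approx 0.27188$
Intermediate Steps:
$Q = \frac{1365410}{371229}$ ($Q = 791 \cdot \frac{1}{3451} + 2597 \cdot \frac{1}{753} = \frac{113}{493} + \frac{2597}{753} = \frac{1365410}{371229} \approx 3.6781$)
$\frac{1}{Q} = \frac{1}{\frac{1365410}{371229}} = \frac{371229}{1365410}$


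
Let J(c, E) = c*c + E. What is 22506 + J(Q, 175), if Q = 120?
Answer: 37081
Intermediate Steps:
J(c, E) = E + c² (J(c, E) = c² + E = E + c²)
22506 + J(Q, 175) = 22506 + (175 + 120²) = 22506 + (175 + 14400) = 22506 + 14575 = 37081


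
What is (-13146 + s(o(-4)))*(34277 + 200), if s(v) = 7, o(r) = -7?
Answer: -452993303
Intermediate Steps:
(-13146 + s(o(-4)))*(34277 + 200) = (-13146 + 7)*(34277 + 200) = -13139*34477 = -452993303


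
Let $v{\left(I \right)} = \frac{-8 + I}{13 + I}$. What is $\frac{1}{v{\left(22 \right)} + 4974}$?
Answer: $\frac{5}{24872} \approx 0.00020103$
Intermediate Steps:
$v{\left(I \right)} = \frac{-8 + I}{13 + I}$
$\frac{1}{v{\left(22 \right)} + 4974} = \frac{1}{\frac{-8 + 22}{13 + 22} + 4974} = \frac{1}{\frac{1}{35} \cdot 14 + 4974} = \frac{1}{\frac{2}{5} + 4974} = \frac{1}{\frac{24872}{5}} = \frac{5}{24872}$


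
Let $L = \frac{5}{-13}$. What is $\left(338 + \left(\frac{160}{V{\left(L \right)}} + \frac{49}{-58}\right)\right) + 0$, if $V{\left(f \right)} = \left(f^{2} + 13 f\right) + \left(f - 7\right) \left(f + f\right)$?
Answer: $\frac{215301}{406} \approx 530.3$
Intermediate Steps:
$L = - \frac{5}{13}$ ($L = 5 \left(- \frac{1}{13}\right) = - \frac{5}{13} \approx -0.38462$)
$V{\left(f \right)} = f^{2} + 13 f + 2 f \left(-7 + f\right)$ ($V{\left(f \right)} = \left(f^{2} + 13 f\right) + \left(-7 + f\right) 2 f = \left(f^{2} + 13 f\right) + 2 f \left(-7 + f\right) = f^{2} + 13 f + 2 f \left(-7 + f\right)$)
$\left(338 + \left(\frac{160}{V{\left(L \right)}} + \frac{49}{-58}\right)\right) + 0 = \left(338 + \left(\frac{160}{\left(- \frac{5}{13}\right) \left(-1 + 3 \left(- \frac{5}{13}\right)\right)} + \frac{49}{-58}\right)\right) + 0 = \left(338 + \left(\frac{160}{\left(- \frac{5}{13}\right) \left(-1 - \frac{15}{13}\right)} + 49 \left(- \frac{1}{58}\right)\right)\right) + 0 = \left(338 - \left(\frac{49}{58} - \frac{160}{\left(- \frac{5}{13}\right) \left(- \frac{28}{13}\right)}\right)\right) + 0 = \left(338 - \left(\frac{49}{58} - \frac{160}{\frac{140}{169}}\right)\right) + 0 = \left(338 + \left(160 \cdot \frac{169}{140} - \frac{49}{58}\right)\right) + 0 = \left(338 + \left(\frac{1352}{7} - \frac{49}{58}\right)\right) + 0 = \left(338 + \frac{78073}{406}\right) + 0 = \frac{215301}{406} + 0 = \frac{215301}{406}$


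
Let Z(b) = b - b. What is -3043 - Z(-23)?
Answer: -3043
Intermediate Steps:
Z(b) = 0
-3043 - Z(-23) = -3043 - 1*0 = -3043 + 0 = -3043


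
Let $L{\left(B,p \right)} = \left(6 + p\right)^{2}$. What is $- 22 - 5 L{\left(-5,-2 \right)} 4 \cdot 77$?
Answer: $542080$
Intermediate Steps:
$- 22 - 5 L{\left(-5,-2 \right)} 4 \cdot 77 = - 22 - 5 \left(6 - 2\right)^{2} \cdot 4 \cdot 77 = - 22 - 5 \cdot 4^{2} \cdot 4 \cdot 77 = - 22 \left(-5\right) 16 \cdot 4 \cdot 77 = - 22 \left(\left(-80\right) 4\right) 77 = \left(-22\right) \left(-320\right) 77 = 7040 \cdot 77 = 542080$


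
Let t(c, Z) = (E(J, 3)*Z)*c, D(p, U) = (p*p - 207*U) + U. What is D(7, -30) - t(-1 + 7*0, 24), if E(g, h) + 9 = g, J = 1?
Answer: 6037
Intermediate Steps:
E(g, h) = -9 + g
D(p, U) = p² - 206*U (D(p, U) = (p² - 207*U) + U = p² - 206*U)
t(c, Z) = -8*Z*c (t(c, Z) = ((-9 + 1)*Z)*c = (-8*Z)*c = -8*Z*c)
D(7, -30) - t(-1 + 7*0, 24) = (7² - 206*(-30)) - (-8)*24*(-1 + 7*0) = (49 + 6180) - (-8)*24*(-1 + 0) = 6229 - (-8)*24*(-1) = 6229 - 1*192 = 6229 - 192 = 6037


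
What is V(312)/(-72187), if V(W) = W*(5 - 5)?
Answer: 0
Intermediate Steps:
V(W) = 0 (V(W) = W*0 = 0)
V(312)/(-72187) = 0/(-72187) = 0*(-1/72187) = 0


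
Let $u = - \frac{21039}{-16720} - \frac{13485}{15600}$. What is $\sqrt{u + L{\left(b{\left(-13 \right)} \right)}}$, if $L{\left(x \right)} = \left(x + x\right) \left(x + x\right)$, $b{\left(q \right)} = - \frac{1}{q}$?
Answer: $\frac{\sqrt{77061435}}{13585} \approx 0.64619$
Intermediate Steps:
$u = \frac{5351}{13585}$ ($u = \left(-21039\right) \left(- \frac{1}{16720}\right) - \frac{899}{1040} = \frac{21039}{16720} - \frac{899}{1040} = \frac{5351}{13585} \approx 0.39389$)
$L{\left(x \right)} = 4 x^{2}$ ($L{\left(x \right)} = 2 x 2 x = 4 x^{2}$)
$\sqrt{u + L{\left(b{\left(-13 \right)} \right)}} = \sqrt{\frac{5351}{13585} + 4 \left(- \frac{1}{-13}\right)^{2}} = \sqrt{\frac{5351}{13585} + 4 \left(\left(-1\right) \left(- \frac{1}{13}\right)\right)^{2}} = \sqrt{\frac{5351}{13585} + \frac{4}{169}} = \sqrt{\frac{73743}{176605}} = \frac{\sqrt{77061435}}{13585}$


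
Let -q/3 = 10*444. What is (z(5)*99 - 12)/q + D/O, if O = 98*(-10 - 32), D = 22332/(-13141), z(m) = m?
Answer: -717422603/20012691720 ≈ -0.035848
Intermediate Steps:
D = -22332/13141 (D = 22332*(-1/13141) = -22332/13141 ≈ -1.6994)
q = -13320 (q = -30*444 = -3*4440 = -13320)
O = -4116 (O = 98*(-42) = -4116)
(z(5)*99 - 12)/q + D/O = (5*99 - 12)/(-13320) - 22332/13141/(-4116) = (495 - 12)*(-1/13320) - 22332/13141*(-1/4116) = 483*(-1/13320) + 1861/4507363 = -161/4440 + 1861/4507363 = -717422603/20012691720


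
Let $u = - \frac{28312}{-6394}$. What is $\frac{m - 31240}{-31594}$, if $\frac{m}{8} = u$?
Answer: $\frac{49880516}{50503009} \approx 0.98767$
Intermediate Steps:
$u = \frac{14156}{3197}$ ($u = \left(-28312\right) \left(- \frac{1}{6394}\right) = \frac{14156}{3197} \approx 4.4279$)
$m = \frac{113248}{3197}$ ($m = 8 \cdot \frac{14156}{3197} = \frac{113248}{3197} \approx 35.423$)
$\frac{m - 31240}{-31594} = \frac{\frac{113248}{3197} - 31240}{-31594} = \left(- \frac{99761032}{3197}\right) \left(- \frac{1}{31594}\right) = \frac{49880516}{50503009}$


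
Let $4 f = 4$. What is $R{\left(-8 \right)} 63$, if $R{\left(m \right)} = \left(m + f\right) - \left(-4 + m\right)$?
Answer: $315$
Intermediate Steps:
$f = 1$ ($f = \frac{1}{4} \cdot 4 = 1$)
$R{\left(m \right)} = 5$ ($R{\left(m \right)} = \left(m + 1\right) - \left(-4 + m\right) = \left(1 + m\right) - \left(-4 + m\right) = 5$)
$R{\left(-8 \right)} 63 = 5 \cdot 63 = 315$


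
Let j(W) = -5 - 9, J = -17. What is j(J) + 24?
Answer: 10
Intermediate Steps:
j(W) = -14
j(J) + 24 = -14 + 24 = 10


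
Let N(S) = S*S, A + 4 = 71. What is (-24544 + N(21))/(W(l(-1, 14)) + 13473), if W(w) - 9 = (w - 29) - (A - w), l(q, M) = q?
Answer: -24103/13384 ≈ -1.8009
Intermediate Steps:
A = 67 (A = -4 + 71 = 67)
N(S) = S²
W(w) = -87 + 2*w (W(w) = 9 + ((w - 29) - (67 - w)) = 9 + ((-29 + w) + (-67 + w)) = 9 + (-96 + 2*w) = -87 + 2*w)
(-24544 + N(21))/(W(l(-1, 14)) + 13473) = (-24544 + 21²)/((-87 + 2*(-1)) + 13473) = (-24544 + 441)/((-87 - 2) + 13473) = -24103/(-89 + 13473) = -24103/13384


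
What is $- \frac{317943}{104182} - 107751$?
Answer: $- \frac{11226032625}{104182} \approx -1.0775 \cdot 10^{5}$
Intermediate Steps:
$- \frac{317943}{104182} - 107751 = - \frac{11226032625}{104182}$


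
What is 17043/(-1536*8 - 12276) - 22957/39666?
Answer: -816827/641868 ≈ -1.2726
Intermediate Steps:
17043/(-1536*8 - 12276) - 22957/39666 = 17043/(-12288 - 12276) - 22957*1/39666 = 17043/(-24564) - 2087/3606 = 17043*(-1/24564) - 2087/3606 = -247/356 - 2087/3606 = -816827/641868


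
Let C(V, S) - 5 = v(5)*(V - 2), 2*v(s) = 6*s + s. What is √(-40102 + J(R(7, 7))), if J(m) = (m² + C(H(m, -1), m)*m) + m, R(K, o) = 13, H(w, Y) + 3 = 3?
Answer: I*√40310 ≈ 200.77*I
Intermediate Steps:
v(s) = 7*s/2 (v(s) = (6*s + s)/2 = (7*s)/2 = 7*s/2)
H(w, Y) = 0 (H(w, Y) = -3 + 3 = 0)
C(V, S) = -30 + 35*V/2 (C(V, S) = 5 + ((7/2)*5)*(V - 2) = 5 + 35*(-2 + V)/2 = 5 + (-35 + 35*V/2) = -30 + 35*V/2)
J(m) = m² - 29*m (J(m) = (m² + (-30 + (35/2)*0)*m) + m = (m² + (-30 + 0)*m) + m = (m² - 30*m) + m = m² - 29*m)
√(-40102 + J(R(7, 7))) = √(-40102 + 13*(-29 + 13)) = √(-40102 + 13*(-16)) = √(-40102 - 208) = √(-40310) = I*√40310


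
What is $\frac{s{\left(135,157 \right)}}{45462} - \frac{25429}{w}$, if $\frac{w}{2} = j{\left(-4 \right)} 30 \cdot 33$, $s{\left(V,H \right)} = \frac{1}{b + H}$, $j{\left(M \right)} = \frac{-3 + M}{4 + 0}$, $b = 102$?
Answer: $\frac{14257989607}{1942818570} \approx 7.3388$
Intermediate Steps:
$j{\left(M \right)} = - \frac{3}{4} + \frac{M}{4}$ ($j{\left(M \right)} = \frac{-3 + M}{4} = \left(-3 + M\right) \frac{1}{4} = - \frac{3}{4} + \frac{M}{4}$)
$s{\left(V,H \right)} = \frac{1}{102 + H}$
$w = -3465$ ($w = 2 \left(- \frac{3}{4} + \frac{1}{4} \left(-4\right)\right) 30 \cdot 33 = 2 \left(- \frac{3}{4} - 1\right) 30 \cdot 33 = 2 \left(- \frac{7}{4}\right) 30 \cdot 33 = 2 \left(\left(- \frac{105}{2}\right) 33\right) = 2 \left(- \frac{3465}{2}\right) = -3465$)
$\frac{s{\left(135,157 \right)}}{45462} - \frac{25429}{w} = \frac{1}{\left(102 + 157\right) 45462} - \frac{25429}{-3465} = \frac{1}{259} \cdot \frac{1}{45462} - - \frac{25429}{3465} = \frac{1}{259} \cdot \frac{1}{45462} + \frac{25429}{3465} = \frac{1}{11774658} + \frac{25429}{3465} = \frac{14257989607}{1942818570}$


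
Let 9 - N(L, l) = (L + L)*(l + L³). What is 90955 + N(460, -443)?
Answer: -89548621476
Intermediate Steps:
N(L, l) = 9 - 2*L*(l + L³) (N(L, l) = 9 - (L + L)*(l + L³) = 9 - 2*L*(l + L³))
90955 + N(460, -443) = 90955 + (9 - 2*460⁴ - 2*460*(-443)) = 90955 + (9 - 2*44774560000 + 407560) = 90955 + (9 - 89549120000 + 407560) = 90955 - 89548712431 = -89548621476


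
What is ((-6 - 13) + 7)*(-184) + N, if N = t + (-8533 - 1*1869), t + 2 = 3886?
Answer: -4310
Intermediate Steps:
t = 3884 (t = -2 + 3886 = 3884)
N = -6518 (N = 3884 + (-8533 - 1*1869) = 3884 + (-8533 - 1869) = 3884 - 10402 = -6518)
((-6 - 13) + 7)*(-184) + N = ((-6 - 13) + 7)*(-184) - 6518 = (-19 + 7)*(-184) - 6518 = -12*(-184) - 6518 = 2208 - 6518 = -4310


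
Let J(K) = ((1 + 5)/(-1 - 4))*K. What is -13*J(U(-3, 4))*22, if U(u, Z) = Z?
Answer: 6864/5 ≈ 1372.8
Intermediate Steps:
J(K) = -6*K/5 (J(K) = (6/(-5))*K = (6*(-⅕))*K = -6*K/5)
-13*J(U(-3, 4))*22 = -(-78)*4/5*22 = -13*(-24/5)*22 = (312/5)*22 = 6864/5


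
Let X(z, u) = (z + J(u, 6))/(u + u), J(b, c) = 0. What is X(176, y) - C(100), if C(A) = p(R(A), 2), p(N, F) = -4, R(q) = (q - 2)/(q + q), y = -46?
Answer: 48/23 ≈ 2.0870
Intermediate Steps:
R(q) = (-2 + q)/(2*q) (R(q) = (-2 + q)/((2*q)) = (-2 + q)*(1/(2*q)) = (-2 + q)/(2*q))
C(A) = -4
X(z, u) = z/(2*u) (X(z, u) = (z + 0)/(u + u) = z/((2*u)) = z*(1/(2*u)) = z/(2*u))
X(176, y) - C(100) = (½)*176/(-46) - 1*(-4) = (½)*176*(-1/46) + 4 = -44/23 + 4 = 48/23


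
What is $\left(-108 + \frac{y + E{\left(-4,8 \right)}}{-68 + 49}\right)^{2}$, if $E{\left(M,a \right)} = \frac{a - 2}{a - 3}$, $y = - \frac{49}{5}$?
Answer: $\frac{104387089}{9025} \approx 11566.0$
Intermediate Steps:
$y = - \frac{49}{5}$ ($y = \left(-49\right) \frac{1}{5} = - \frac{49}{5} \approx -9.8$)
$E{\left(M,a \right)} = \frac{-2 + a}{-3 + a}$
$\left(-108 + \frac{y + E{\left(-4,8 \right)}}{-68 + 49}\right)^{2} = \left(-108 + \frac{- \frac{49}{5} + \frac{-2 + 8}{-3 + 8}}{-68 + 49}\right)^{2} = \left(-108 + \frac{- \frac{49}{5} + \frac{1}{5} \cdot 6}{-19}\right)^{2} = \left(-108 + \left(- \frac{49}{5} + \frac{1}{5} \cdot 6\right) \left(- \frac{1}{19}\right)\right)^{2} = \left(-108 + \left(- \frac{49}{5} + \frac{6}{5}\right) \left(- \frac{1}{19}\right)\right)^{2} = \left(-108 - - \frac{43}{95}\right)^{2} = \left(-108 + \frac{43}{95}\right)^{2} = \left(- \frac{10217}{95}\right)^{2} = \frac{104387089}{9025}$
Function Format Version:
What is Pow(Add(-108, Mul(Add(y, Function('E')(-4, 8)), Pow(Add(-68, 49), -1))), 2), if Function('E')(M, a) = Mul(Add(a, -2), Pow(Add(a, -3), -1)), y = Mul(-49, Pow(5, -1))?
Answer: Rational(104387089, 9025) ≈ 11566.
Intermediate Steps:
y = Rational(-49, 5) (y = Mul(-49, Rational(1, 5)) = Rational(-49, 5) ≈ -9.8000)
Function('E')(M, a) = Mul(Pow(Add(-3, a), -1), Add(-2, a)) (Function('E')(M, a) = Mul(Add(-2, a), Pow(Add(-3, a), -1)) = Mul(Pow(Add(-3, a), -1), Add(-2, a)))
Pow(Add(-108, Mul(Add(y, Function('E')(-4, 8)), Pow(Add(-68, 49), -1))), 2) = Pow(Add(-108, Mul(Add(Rational(-49, 5), Mul(Pow(Add(-3, 8), -1), Add(-2, 8))), Pow(Add(-68, 49), -1))), 2) = Pow(Add(-108, Mul(Add(Rational(-49, 5), Mul(Pow(5, -1), 6)), Pow(-19, -1))), 2) = Pow(Add(-108, Mul(Add(Rational(-49, 5), Mul(Rational(1, 5), 6)), Rational(-1, 19))), 2) = Pow(Add(-108, Mul(Add(Rational(-49, 5), Rational(6, 5)), Rational(-1, 19))), 2) = Pow(Add(-108, Mul(Rational(-43, 5), Rational(-1, 19))), 2) = Pow(Add(-108, Rational(43, 95)), 2) = Pow(Rational(-10217, 95), 2) = Rational(104387089, 9025)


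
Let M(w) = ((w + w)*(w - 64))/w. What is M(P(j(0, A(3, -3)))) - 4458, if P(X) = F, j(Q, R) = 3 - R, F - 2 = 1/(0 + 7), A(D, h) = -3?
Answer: -32072/7 ≈ -4581.7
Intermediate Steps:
F = 15/7 (F = 2 + 1/(0 + 7) = 2 + 1/7 = 2 + ⅐ = 15/7 ≈ 2.1429)
P(X) = 15/7
M(w) = -128 + 2*w (M(w) = ((2*w)*(-64 + w))/w = (2*w*(-64 + w))/w = -128 + 2*w)
M(P(j(0, A(3, -3)))) - 4458 = (-128 + 2*(15/7)) - 4458 = (-128 + 30/7) - 4458 = -866/7 - 4458 = -32072/7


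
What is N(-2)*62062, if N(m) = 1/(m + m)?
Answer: -31031/2 ≈ -15516.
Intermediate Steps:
N(m) = 1/(2*m)
N(-2)*62062 = ((1/2)/(-2))*62062 = ((1/2)*(-1/2))*62062 = -1/4*62062 = -31031/2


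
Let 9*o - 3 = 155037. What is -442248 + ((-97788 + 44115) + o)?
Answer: -1436083/3 ≈ -4.7869e+5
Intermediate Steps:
o = 51680/3 (o = 1/3 + (1/9)*155037 = 1/3 + 51679/3 = 51680/3 ≈ 17227.)
-442248 + ((-97788 + 44115) + o) = -442248 + ((-97788 + 44115) + 51680/3) = -442248 + (-53673 + 51680/3) = -442248 - 109339/3 = -1436083/3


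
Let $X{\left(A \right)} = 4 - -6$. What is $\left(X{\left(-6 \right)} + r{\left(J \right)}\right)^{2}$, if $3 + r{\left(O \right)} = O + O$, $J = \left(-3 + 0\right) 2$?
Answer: $25$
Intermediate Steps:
$J = -6$ ($J = \left(-3\right) 2 = -6$)
$X{\left(A \right)} = 10$ ($X{\left(A \right)} = 4 + 6 = 10$)
$r{\left(O \right)} = -3 + 2 O$ ($r{\left(O \right)} = -3 + \left(O + O\right) = -3 + 2 O$)
$\left(X{\left(-6 \right)} + r{\left(J \right)}\right)^{2} = \left(10 + \left(-3 + 2 \left(-6\right)\right)\right)^{2} = \left(10 - 15\right)^{2} = \left(-5\right)^{2} = 25$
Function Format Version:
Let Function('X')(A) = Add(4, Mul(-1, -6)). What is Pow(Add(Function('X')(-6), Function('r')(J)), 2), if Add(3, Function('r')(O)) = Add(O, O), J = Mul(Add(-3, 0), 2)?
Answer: 25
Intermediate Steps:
J = -6 (J = Mul(-3, 2) = -6)
Function('X')(A) = 10 (Function('X')(A) = Add(4, 6) = 10)
Function('r')(O) = Add(-3, Mul(2, O)) (Function('r')(O) = Add(-3, Add(O, O)) = Add(-3, Mul(2, O)))
Pow(Add(Function('X')(-6), Function('r')(J)), 2) = Pow(Add(10, Add(-3, Mul(2, -6))), 2) = Pow(Add(10, Add(-3, -12)), 2) = Pow(Add(10, -15), 2) = Pow(-5, 2) = 25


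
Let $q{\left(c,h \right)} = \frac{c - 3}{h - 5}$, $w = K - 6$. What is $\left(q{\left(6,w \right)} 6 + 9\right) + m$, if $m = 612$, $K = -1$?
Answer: $\frac{1239}{2} \approx 619.5$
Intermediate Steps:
$w = -7$ ($w = -1 - 6 = -7$)
$q{\left(c,h \right)} = \frac{-3 + c}{-5 + h}$
$\left(q{\left(6,w \right)} 6 + 9\right) + m = \left(\frac{-3 + 6}{-5 - 7} \cdot 6 + 9\right) + 612 = \left(\frac{1}{-12} \cdot 3 \cdot 6 + 9\right) + 612 = \left(\left(- \frac{1}{12}\right) 3 \cdot 6 + 9\right) + 612 = \left(\left(- \frac{1}{4}\right) 6 + 9\right) + 612 = \left(- \frac{3}{2} + 9\right) + 612 = \frac{15}{2} + 612 = \frac{1239}{2}$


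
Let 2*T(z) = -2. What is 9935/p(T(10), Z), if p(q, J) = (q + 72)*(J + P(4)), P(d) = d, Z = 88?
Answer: 9935/6532 ≈ 1.5210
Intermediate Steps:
T(z) = -1 (T(z) = (½)*(-2) = -1)
p(q, J) = (4 + J)*(72 + q) (p(q, J) = (q + 72)*(J + 4) = (72 + q)*(4 + J) = (4 + J)*(72 + q))
9935/p(T(10), Z) = 9935/(288 + 4*(-1) + 72*88 + 88*(-1)) = 9935/(288 - 4 + 6336 - 88) = 9935/6532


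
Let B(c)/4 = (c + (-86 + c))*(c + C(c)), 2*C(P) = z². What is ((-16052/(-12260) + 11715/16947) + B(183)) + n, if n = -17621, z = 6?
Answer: 3592710711577/17314185 ≈ 2.0750e+5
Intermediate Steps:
C(P) = 18 (C(P) = (½)*6² = (½)*36 = 18)
B(c) = 4*(-86 + 2*c)*(18 + c) (B(c) = 4*((c + (-86 + c))*(c + 18)) = 4*((-86 + 2*c)*(18 + c)) = 4*(-86 + 2*c)*(18 + c))
((-16052/(-12260) + 11715/16947) + B(183)) + n = ((-16052/(-12260) + 11715/16947) + (-6192 - 200*183 + 8*183²)) - 17621 = ((-16052*(-1/12260) + 11715*(1/16947)) + (-6192 - 36600 + 8*33489)) - 17621 = ((4013/3065 + 3905/5649) + (-6192 - 36600 + 267912)) - 17621 = (34638262/17314185 + 225120) - 17621 = 3897803965462/17314185 - 17621 = 3592710711577/17314185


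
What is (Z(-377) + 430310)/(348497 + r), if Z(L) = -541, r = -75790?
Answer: 429769/272707 ≈ 1.5759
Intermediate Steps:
(Z(-377) + 430310)/(348497 + r) = (-541 + 430310)/(348497 - 75790) = 429769/272707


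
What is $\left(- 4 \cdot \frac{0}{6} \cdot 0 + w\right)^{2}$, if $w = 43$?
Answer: $1849$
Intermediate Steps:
$\left(- 4 \cdot \frac{0}{6} \cdot 0 + w\right)^{2} = \left(- 4 \cdot \frac{0}{6} \cdot 0 + 43\right)^{2} = \left(- 4 \cdot 0 \cdot \frac{1}{6} \cdot 0 + 43\right)^{2} = \left(\left(-4\right) 0 \cdot 0 + 43\right)^{2} = \left(0 \cdot 0 + 43\right)^{2} = \left(0 + 43\right)^{2} = 43^{2} = 1849$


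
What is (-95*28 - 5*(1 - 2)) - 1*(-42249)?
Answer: 39594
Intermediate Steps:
(-95*28 - 5*(1 - 2)) - 1*(-42249) = (-2660 - 5*(-1)) + 42249 = (-2660 + 5) + 42249 = -2655 + 42249 = 39594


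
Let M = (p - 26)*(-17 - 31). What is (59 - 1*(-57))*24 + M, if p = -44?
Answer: 6144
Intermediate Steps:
M = 3360 (M = (-44 - 26)*(-17 - 31) = -70*(-48) = 3360)
(59 - 1*(-57))*24 + M = (59 - 1*(-57))*24 + 3360 = (59 + 57)*24 + 3360 = 116*24 + 3360 = 2784 + 3360 = 6144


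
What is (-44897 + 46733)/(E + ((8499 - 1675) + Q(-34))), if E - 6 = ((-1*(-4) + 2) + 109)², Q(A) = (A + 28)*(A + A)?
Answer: 612/6821 ≈ 0.089723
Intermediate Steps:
Q(A) = 2*A*(28 + A) (Q(A) = (28 + A)*(2*A) = 2*A*(28 + A))
E = 13231 (E = 6 + ((-1*(-4) + 2) + 109)² = 6 + ((4 + 2) + 109)² = 6 + (6 + 109)² = 6 + 115² = 6 + 13225 = 13231)
(-44897 + 46733)/(E + ((8499 - 1675) + Q(-34))) = (-44897 + 46733)/(13231 + ((8499 - 1675) + 2*(-34)*(28 - 34))) = 1836/(13231 + (6824 + 2*(-34)*(-6))) = 1836/(13231 + (6824 + 408)) = 1836/(13231 + 7232) = 1836/20463 = 1836*(1/20463) = 612/6821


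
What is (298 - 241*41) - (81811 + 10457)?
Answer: -101851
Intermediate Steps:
(298 - 241*41) - (81811 + 10457) = (298 - 9881) - 1*92268 = -9583 - 92268 = -101851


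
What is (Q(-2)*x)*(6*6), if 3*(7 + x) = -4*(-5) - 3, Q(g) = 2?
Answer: -96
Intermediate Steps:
x = -4/3 (x = -7 + (-4*(-5) - 3)/3 = -7 + (20 - 3)/3 = -7 + (1/3)*17 = -7 + 17/3 = -4/3 ≈ -1.3333)
(Q(-2)*x)*(6*6) = (2*(-4/3))*(6*6) = -8/3*36 = -96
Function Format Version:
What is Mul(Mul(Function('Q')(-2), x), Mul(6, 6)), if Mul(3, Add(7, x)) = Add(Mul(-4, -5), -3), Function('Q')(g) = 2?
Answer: -96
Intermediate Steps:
x = Rational(-4, 3) (x = Add(-7, Mul(Rational(1, 3), Add(Mul(-4, -5), -3))) = Add(-7, Mul(Rational(1, 3), Add(20, -3))) = Add(-7, Mul(Rational(1, 3), 17)) = Add(-7, Rational(17, 3)) = Rational(-4, 3) ≈ -1.3333)
Mul(Mul(Function('Q')(-2), x), Mul(6, 6)) = Mul(Mul(2, Rational(-4, 3)), Mul(6, 6)) = Mul(Rational(-8, 3), 36) = -96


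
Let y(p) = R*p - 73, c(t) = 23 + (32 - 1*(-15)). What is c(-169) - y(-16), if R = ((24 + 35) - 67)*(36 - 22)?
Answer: -1649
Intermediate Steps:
R = -112 (R = (59 - 67)*14 = -8*14 = -112)
c(t) = 70 (c(t) = 23 + (32 + 15) = 23 + 47 = 70)
y(p) = -73 - 112*p (y(p) = -112*p - 73 = -73 - 112*p)
c(-169) - y(-16) = 70 - (-73 - 112*(-16)) = 70 - (-73 + 1792) = 70 - 1*1719 = 70 - 1719 = -1649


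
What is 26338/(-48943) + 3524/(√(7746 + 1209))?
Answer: -26338/48943 + 3524*√995/2985 ≈ 36.701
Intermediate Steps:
26338/(-48943) + 3524/(√(7746 + 1209)) = 26338*(-1/48943) + 3524/(√8955) = -26338/48943 + 3524/((3*√995)) = -26338/48943 + 3524*(√995/2985) = -26338/48943 + 3524*√995/2985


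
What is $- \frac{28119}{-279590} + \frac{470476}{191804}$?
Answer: $\frac{34233430379}{13406620090} \approx 2.5535$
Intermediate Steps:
$- \frac{28119}{-279590} + \frac{470476}{191804} = \left(-28119\right) \left(- \frac{1}{279590}\right) + 470476 \cdot \frac{1}{191804} = \frac{28119}{279590} + \frac{117619}{47951} = \frac{34233430379}{13406620090}$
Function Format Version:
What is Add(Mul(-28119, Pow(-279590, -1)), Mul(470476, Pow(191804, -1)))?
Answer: Rational(34233430379, 13406620090) ≈ 2.5535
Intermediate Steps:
Add(Mul(-28119, Pow(-279590, -1)), Mul(470476, Pow(191804, -1))) = Add(Mul(-28119, Rational(-1, 279590)), Mul(470476, Rational(1, 191804))) = Add(Rational(28119, 279590), Rational(117619, 47951)) = Rational(34233430379, 13406620090)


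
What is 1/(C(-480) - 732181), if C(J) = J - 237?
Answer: -1/732898 ≈ -1.3644e-6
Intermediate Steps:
C(J) = -237 + J
1/(C(-480) - 732181) = 1/((-237 - 480) - 732181) = 1/(-717 - 732181) = 1/(-732898) = -1/732898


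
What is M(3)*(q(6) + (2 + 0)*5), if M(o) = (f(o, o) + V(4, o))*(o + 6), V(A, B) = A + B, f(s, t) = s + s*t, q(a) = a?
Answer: 2736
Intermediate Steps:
M(o) = (6 + o)*(4 + o + o*(1 + o)) (M(o) = (o*(1 + o) + (4 + o))*(o + 6) = (4 + o + o*(1 + o))*(6 + o) = (6 + o)*(4 + o + o*(1 + o)))
M(3)*(q(6) + (2 + 0)*5) = (24 + 3³ + 8*3² + 16*3)*(6 + (2 + 0)*5) = (24 + 27 + 8*9 + 48)*(6 + 2*5) = (24 + 27 + 72 + 48)*(6 + 10) = 171*16 = 2736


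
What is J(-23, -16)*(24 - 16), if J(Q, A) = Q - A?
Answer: -56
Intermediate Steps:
J(-23, -16)*(24 - 16) = (-23 - 1*(-16))*(24 - 16) = (-23 + 16)*8 = -7*8 = -56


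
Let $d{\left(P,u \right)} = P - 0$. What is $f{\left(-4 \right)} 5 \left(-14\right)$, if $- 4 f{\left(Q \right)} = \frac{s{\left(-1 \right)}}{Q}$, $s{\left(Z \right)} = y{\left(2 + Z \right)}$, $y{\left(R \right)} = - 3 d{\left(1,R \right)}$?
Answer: $\frac{105}{8} \approx 13.125$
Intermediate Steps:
$d{\left(P,u \right)} = P$ ($d{\left(P,u \right)} = P + 0 = P$)
$y{\left(R \right)} = -3$ ($y{\left(R \right)} = \left(-3\right) 1 = -3$)
$s{\left(Z \right)} = -3$
$f{\left(Q \right)} = \frac{3}{4 Q}$ ($f{\left(Q \right)} = - \frac{\left(-3\right) \frac{1}{Q}}{4} = \frac{3}{4 Q}$)
$f{\left(-4 \right)} 5 \left(-14\right) = \frac{3}{4 \left(-4\right)} 5 \left(-14\right) = \frac{3}{4} \left(- \frac{1}{4}\right) 5 \left(-14\right) = \left(- \frac{3}{16}\right) 5 \left(-14\right) = \left(- \frac{15}{16}\right) \left(-14\right) = \frac{105}{8}$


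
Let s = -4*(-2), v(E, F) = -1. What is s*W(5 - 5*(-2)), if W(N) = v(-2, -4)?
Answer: -8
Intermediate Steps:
s = 8
W(N) = -1
s*W(5 - 5*(-2)) = 8*(-1) = -8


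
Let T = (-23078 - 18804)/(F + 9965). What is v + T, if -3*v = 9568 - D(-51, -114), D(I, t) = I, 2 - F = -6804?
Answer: -161445895/50313 ≈ -3208.8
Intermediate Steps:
F = 6806 (F = 2 - 1*(-6804) = 2 + 6804 = 6806)
T = -41882/16771 (T = (-23078 - 18804)/(6806 + 9965) = -41882/16771 ≈ -2.4973)
v = -9619/3 (v = -(9568 - 1*(-51))/3 = -(9568 + 51)/3 = -⅓*9619 = -9619/3 ≈ -3206.3)
v + T = -9619/3 - 41882/16771 = -161445895/50313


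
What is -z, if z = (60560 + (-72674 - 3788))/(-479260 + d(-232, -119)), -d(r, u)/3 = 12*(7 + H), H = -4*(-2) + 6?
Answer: -7951/240008 ≈ -0.033128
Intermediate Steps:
H = 14 (H = 8 + 6 = 14)
d(r, u) = -756 (d(r, u) = -36*(7 + 14) = -36*21 = -3*252 = -756)
z = 7951/240008 (z = (60560 + (-72674 - 3788))/(-479260 - 756) = (60560 - 76462)/(-480016) = -15902*(-1/480016) = 7951/240008 ≈ 0.033128)
-z = -1*7951/240008 = -7951/240008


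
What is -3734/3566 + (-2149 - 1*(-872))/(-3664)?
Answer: -4563797/6532912 ≈ -0.69859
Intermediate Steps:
-3734/3566 + (-2149 - 1*(-872))/(-3664) = -3734*1/3566 + (-2149 + 872)*(-1/3664) = -1867/1783 - 1277*(-1/3664) = -1867/1783 + 1277/3664 = -4563797/6532912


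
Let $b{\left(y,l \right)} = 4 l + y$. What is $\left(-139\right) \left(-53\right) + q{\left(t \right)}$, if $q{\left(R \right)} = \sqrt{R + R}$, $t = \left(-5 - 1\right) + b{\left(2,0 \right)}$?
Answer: $7367 + 2 i \sqrt{2} \approx 7367.0 + 2.8284 i$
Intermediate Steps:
$b{\left(y,l \right)} = y + 4 l$
$t = -4$ ($t = \left(-5 - 1\right) + \left(2 + 4 \cdot 0\right) = -6 + \left(2 + 0\right) = -6 + 2 = -4$)
$q{\left(R \right)} = \sqrt{2} \sqrt{R}$ ($q{\left(R \right)} = \sqrt{2 R} = \sqrt{2} \sqrt{R}$)
$\left(-139\right) \left(-53\right) + q{\left(t \right)} = \left(-139\right) \left(-53\right) + \sqrt{2} \sqrt{-4} = 7367 + \sqrt{2} \cdot 2 i = 7367 + 2 i \sqrt{2}$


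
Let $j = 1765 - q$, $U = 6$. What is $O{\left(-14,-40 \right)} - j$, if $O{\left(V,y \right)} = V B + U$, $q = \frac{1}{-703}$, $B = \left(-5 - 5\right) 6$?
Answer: $- \frac{646058}{703} \approx -919.0$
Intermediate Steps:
$B = -60$ ($B = \left(-10\right) 6 = -60$)
$q = - \frac{1}{703} \approx -0.0014225$
$O{\left(V,y \right)} = 6 - 60 V$ ($O{\left(V,y \right)} = V \left(-60\right) + 6 = - 60 V + 6 = 6 - 60 V$)
$j = \frac{1240796}{703}$ ($j = 1765 - - \frac{1}{703} = 1765 + \frac{1}{703} = \frac{1240796}{703} \approx 1765.0$)
$O{\left(-14,-40 \right)} - j = \left(6 - -840\right) - \frac{1240796}{703} = \left(6 + 840\right) - \frac{1240796}{703} = 846 - \frac{1240796}{703} = - \frac{646058}{703}$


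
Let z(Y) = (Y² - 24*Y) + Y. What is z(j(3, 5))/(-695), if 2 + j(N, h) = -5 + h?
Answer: -10/139 ≈ -0.071942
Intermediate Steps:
j(N, h) = -7 + h (j(N, h) = -2 + (-5 + h) = -7 + h)
z(Y) = Y² - 23*Y
z(j(3, 5))/(-695) = ((-7 + 5)*(-23 + (-7 + 5)))/(-695) = -2*(-23 - 2)*(-1/695) = -2*(-25)*(-1/695) = 50*(-1/695) = -10/139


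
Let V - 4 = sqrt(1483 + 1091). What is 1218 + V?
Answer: 1222 + 3*sqrt(286) ≈ 1272.7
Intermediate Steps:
V = 4 + 3*sqrt(286) (V = 4 + sqrt(1483 + 1091) = 4 + sqrt(2574) = 4 + 3*sqrt(286) ≈ 54.735)
1218 + V = 1218 + (4 + 3*sqrt(286)) = 1222 + 3*sqrt(286)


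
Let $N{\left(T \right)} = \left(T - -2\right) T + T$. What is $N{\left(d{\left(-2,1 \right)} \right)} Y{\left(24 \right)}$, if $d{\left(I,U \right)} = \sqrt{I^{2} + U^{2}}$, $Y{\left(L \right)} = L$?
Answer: $120 + 72 \sqrt{5} \approx 281.0$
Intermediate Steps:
$N{\left(T \right)} = T + T \left(2 + T\right)$ ($N{\left(T \right)} = \left(T + 2\right) T + T = \left(2 + T\right) T + T = T \left(2 + T\right) + T = T + T \left(2 + T\right)$)
$N{\left(d{\left(-2,1 \right)} \right)} Y{\left(24 \right)} = \sqrt{\left(-2\right)^{2} + 1^{2}} \left(3 + \sqrt{\left(-2\right)^{2} + 1^{2}}\right) 24 = \sqrt{4 + 1} \left(3 + \sqrt{4 + 1}\right) 24 = \sqrt{5} \left(3 + \sqrt{5}\right) 24 = 24 \sqrt{5} \left(3 + \sqrt{5}\right)$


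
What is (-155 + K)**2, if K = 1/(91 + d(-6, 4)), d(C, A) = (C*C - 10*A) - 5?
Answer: 161518681/6724 ≈ 24021.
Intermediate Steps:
d(C, A) = -5 + C**2 - 10*A (d(C, A) = (C**2 - 10*A) - 5 = -5 + C**2 - 10*A)
K = 1/82 (K = 1/(91 + (-5 + (-6)**2 - 10*4)) = 1/(91 + (-5 + 36 - 40)) = 1/(91 - 9) = 1/82 ≈ 0.012195)
(-155 + K)**2 = (-155 + 1/82)**2 = (-12709/82)**2 = 161518681/6724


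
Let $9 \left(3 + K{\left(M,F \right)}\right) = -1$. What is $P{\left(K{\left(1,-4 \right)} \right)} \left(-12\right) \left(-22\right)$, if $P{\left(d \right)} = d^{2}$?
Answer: $\frac{68992}{27} \approx 2555.3$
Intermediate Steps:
$K{\left(M,F \right)} = - \frac{28}{9}$ ($K{\left(M,F \right)} = -3 + \frac{1}{9} \left(-1\right) = -3 - \frac{1}{9} = - \frac{28}{9}$)
$P{\left(K{\left(1,-4 \right)} \right)} \left(-12\right) \left(-22\right) = \left(- \frac{28}{9}\right)^{2} \left(-12\right) \left(-22\right) = \frac{784}{81} \left(-12\right) \left(-22\right) = \left(- \frac{3136}{27}\right) \left(-22\right) = \frac{68992}{27}$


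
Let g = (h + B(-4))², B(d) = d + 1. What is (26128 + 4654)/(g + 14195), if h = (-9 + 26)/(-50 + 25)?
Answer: 19238750/8880339 ≈ 2.1664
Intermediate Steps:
B(d) = 1 + d
h = -17/25 (h = 17/(-25) = 17*(-1/25) = -17/25 ≈ -0.68000)
g = 8464/625 (g = (-17/25 + (1 - 4))² = (-17/25 - 3)² = (-92/25)² = 8464/625 ≈ 13.542)
(26128 + 4654)/(g + 14195) = (26128 + 4654)/(8464/625 + 14195) = 30782/(8880339/625) = 30782*(625/8880339) = 19238750/8880339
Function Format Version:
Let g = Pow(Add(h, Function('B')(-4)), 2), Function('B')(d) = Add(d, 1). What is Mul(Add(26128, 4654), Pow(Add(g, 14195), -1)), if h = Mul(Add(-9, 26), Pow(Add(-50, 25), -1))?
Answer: Rational(19238750, 8880339) ≈ 2.1664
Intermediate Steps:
Function('B')(d) = Add(1, d)
h = Rational(-17, 25) (h = Mul(17, Pow(-25, -1)) = Mul(17, Rational(-1, 25)) = Rational(-17, 25) ≈ -0.68000)
g = Rational(8464, 625) (g = Pow(Add(Rational(-17, 25), Add(1, -4)), 2) = Pow(Add(Rational(-17, 25), -3), 2) = Pow(Rational(-92, 25), 2) = Rational(8464, 625) ≈ 13.542)
Mul(Add(26128, 4654), Pow(Add(g, 14195), -1)) = Mul(Add(26128, 4654), Pow(Add(Rational(8464, 625), 14195), -1)) = Mul(30782, Pow(Rational(8880339, 625), -1)) = Mul(30782, Rational(625, 8880339)) = Rational(19238750, 8880339)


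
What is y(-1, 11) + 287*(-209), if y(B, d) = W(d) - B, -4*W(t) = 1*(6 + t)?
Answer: -239945/4 ≈ -59986.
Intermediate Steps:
W(t) = -3/2 - t/4 (W(t) = -(6 + t)/4 = -3/2 - t/4)
y(B, d) = -3/2 - B - d/4 (y(B, d) = (-3/2 - d/4) - B = -3/2 - B - d/4)
y(-1, 11) + 287*(-209) = (-3/2 - 1*(-1) - ¼*11) + 287*(-209) = (-3/2 + 1 - 11/4) - 59983 = -13/4 - 59983 = -239945/4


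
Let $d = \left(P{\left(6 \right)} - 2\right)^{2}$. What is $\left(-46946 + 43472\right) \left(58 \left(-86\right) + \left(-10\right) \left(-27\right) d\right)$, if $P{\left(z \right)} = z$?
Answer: $2320632$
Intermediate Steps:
$d = 16$ ($d = \left(6 - 2\right)^{2} = 4^{2} = 16$)
$\left(-46946 + 43472\right) \left(58 \left(-86\right) + \left(-10\right) \left(-27\right) d\right) = \left(-46946 + 43472\right) \left(58 \left(-86\right) + \left(-10\right) \left(-27\right) 16\right) = - 3474 \left(-4988 + 270 \cdot 16\right) = - 3474 \left(-4988 + 4320\right) = \left(-3474\right) \left(-668\right) = 2320632$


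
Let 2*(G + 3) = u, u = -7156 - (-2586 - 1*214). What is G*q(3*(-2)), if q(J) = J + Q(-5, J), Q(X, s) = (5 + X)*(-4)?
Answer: 13086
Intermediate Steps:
Q(X, s) = -20 - 4*X
q(J) = J (q(J) = J + (-20 - 4*(-5)) = J + (-20 + 20) = J + 0 = J)
u = -4356 (u = -7156 - (-2586 - 214) = -7156 - 1*(-2800) = -7156 + 2800 = -4356)
G = -2181 (G = -3 + (½)*(-4356) = -3 - 2178 = -2181)
G*q(3*(-2)) = -6543*(-2) = -2181*(-6) = 13086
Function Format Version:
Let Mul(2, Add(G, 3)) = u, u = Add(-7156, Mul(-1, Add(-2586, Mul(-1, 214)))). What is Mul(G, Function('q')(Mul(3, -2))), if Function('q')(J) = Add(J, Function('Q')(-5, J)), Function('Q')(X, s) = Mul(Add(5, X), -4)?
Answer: 13086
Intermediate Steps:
Function('Q')(X, s) = Add(-20, Mul(-4, X))
Function('q')(J) = J (Function('q')(J) = Add(J, Add(-20, Mul(-4, -5))) = Add(J, Add(-20, 20)) = Add(J, 0) = J)
u = -4356 (u = Add(-7156, Mul(-1, Add(-2586, -214))) = Add(-7156, Mul(-1, -2800)) = Add(-7156, 2800) = -4356)
G = -2181 (G = Add(-3, Mul(Rational(1, 2), -4356)) = Add(-3, -2178) = -2181)
Mul(G, Function('q')(Mul(3, -2))) = Mul(-2181, Mul(3, -2)) = Mul(-2181, -6) = 13086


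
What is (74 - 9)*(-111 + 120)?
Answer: 585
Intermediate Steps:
(74 - 9)*(-111 + 120) = 65*9 = 585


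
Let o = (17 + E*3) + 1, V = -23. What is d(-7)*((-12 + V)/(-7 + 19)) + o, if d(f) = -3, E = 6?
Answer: 179/4 ≈ 44.750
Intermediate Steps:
o = 36 (o = (17 + 6*3) + 1 = (17 + 18) + 1 = 35 + 1 = 36)
d(-7)*((-12 + V)/(-7 + 19)) + o = -3*(-12 - 23)/(-7 + 19) + 36 = -(-105)/12 + 36 = -3*(-35/12) + 36 = 35/4 + 36 = 179/4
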